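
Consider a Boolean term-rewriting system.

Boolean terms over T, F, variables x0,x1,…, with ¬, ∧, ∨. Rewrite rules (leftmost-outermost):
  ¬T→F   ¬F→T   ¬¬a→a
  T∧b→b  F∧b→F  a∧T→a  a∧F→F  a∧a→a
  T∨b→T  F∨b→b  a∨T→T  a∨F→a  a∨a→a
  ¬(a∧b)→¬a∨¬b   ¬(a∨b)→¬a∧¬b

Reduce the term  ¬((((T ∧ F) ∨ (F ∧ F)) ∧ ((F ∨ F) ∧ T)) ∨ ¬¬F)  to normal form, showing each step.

Answer: normal form = T  (in 15 steps)

Working:
  start: ¬((((T ∧ F) ∨ (F ∧ F)) ∧ ((F ∨ F) ∧ T)) ∨ ¬¬F)
  [1] ¬(((T ∧ F) ∨ (F ∧ F)) ∧ ((F ∨ F) ∧ T)) ∧ ¬¬¬F
  [2] (¬((T ∧ F) ∨ (F ∧ F)) ∨ ¬((F ∨ F) ∧ T)) ∧ ¬¬¬F
  [3] ((¬(T ∧ F) ∧ ¬(F ∧ F)) ∨ ¬((F ∨ F) ∧ T)) ∧ ¬¬¬F
  [4] (((¬T ∨ ¬F) ∧ ¬(F ∧ F)) ∨ ¬((F ∨ F) ∧ T)) ∧ ¬¬¬F
  [5] (((F ∨ ¬F) ∧ ¬(F ∧ F)) ∨ ¬((F ∨ F) ∧ T)) ∧ ¬¬¬F
  [6] ((¬F ∧ ¬(F ∧ F)) ∨ ¬((F ∨ F) ∧ T)) ∧ ¬¬¬F
  [7] ((T ∧ ¬(F ∧ F)) ∨ ¬((F ∨ F) ∧ T)) ∧ ¬¬¬F
  [8] (¬(F ∧ F) ∨ ¬((F ∨ F) ∧ T)) ∧ ¬¬¬F
  [9] ((¬F ∨ ¬F) ∨ ¬((F ∨ F) ∧ T)) ∧ ¬¬¬F
  [10] (¬F ∨ ¬((F ∨ F) ∧ T)) ∧ ¬¬¬F
  [11] (T ∨ ¬((F ∨ F) ∧ T)) ∧ ¬¬¬F
  [12] T ∧ ¬¬¬F
  [13] ¬¬¬F
  [14] ¬F
  [15] T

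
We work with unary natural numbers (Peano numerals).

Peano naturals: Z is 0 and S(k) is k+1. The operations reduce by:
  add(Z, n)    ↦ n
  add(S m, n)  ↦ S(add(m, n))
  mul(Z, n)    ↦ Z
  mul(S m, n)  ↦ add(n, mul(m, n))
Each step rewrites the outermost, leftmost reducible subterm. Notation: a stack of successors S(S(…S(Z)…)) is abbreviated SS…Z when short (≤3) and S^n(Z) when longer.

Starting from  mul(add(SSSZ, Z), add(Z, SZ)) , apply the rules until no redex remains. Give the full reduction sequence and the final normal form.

  start: mul(add(SSSZ, Z), add(Z, SZ))
  [1] mul(S(add(SSZ, Z)), add(Z, SZ))
  [2] add(add(Z, SZ), mul(add(SSZ, Z), add(Z, SZ)))
  [3] add(SZ, mul(add(SSZ, Z), add(Z, SZ)))
  [4] S(add(Z, mul(add(SSZ, Z), add(Z, SZ))))
  [5] S(mul(add(SSZ, Z), add(Z, SZ)))
  [6] S(mul(S(add(SZ, Z)), add(Z, SZ)))
  [7] S(add(add(Z, SZ), mul(add(SZ, Z), add(Z, SZ))))
  [8] S(add(SZ, mul(add(SZ, Z), add(Z, SZ))))
  [9] S(S(add(Z, mul(add(SZ, Z), add(Z, SZ)))))
  [10] S(S(mul(add(SZ, Z), add(Z, SZ))))
  [11] S(S(mul(S(add(Z, Z)), add(Z, SZ))))
  [12] S(S(add(add(Z, SZ), mul(add(Z, Z), add(Z, SZ)))))
  [13] S(S(add(SZ, mul(add(Z, Z), add(Z, SZ)))))
  [14] S(S(S(add(Z, mul(add(Z, Z), add(Z, SZ))))))
  [15] S(S(S(mul(add(Z, Z), add(Z, SZ)))))
  [16] S(S(S(mul(Z, add(Z, SZ)))))
  [17] SSSZ

Answer: normal form = SSSZ  (in 17 steps)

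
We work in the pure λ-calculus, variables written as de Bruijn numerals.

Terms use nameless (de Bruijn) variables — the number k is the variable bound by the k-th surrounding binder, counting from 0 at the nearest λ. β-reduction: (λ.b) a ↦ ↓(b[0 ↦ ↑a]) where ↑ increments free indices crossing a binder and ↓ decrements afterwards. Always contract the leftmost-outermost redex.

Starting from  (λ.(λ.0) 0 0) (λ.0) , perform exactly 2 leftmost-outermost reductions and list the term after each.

  start: (λ.(λ.0) 0 0) (λ.0)
  step 1: (λ.0) (λ.0) (λ.0)
  step 2: (λ.0) (λ.0)

Answer: after 2 steps: (λ.0) (λ.0)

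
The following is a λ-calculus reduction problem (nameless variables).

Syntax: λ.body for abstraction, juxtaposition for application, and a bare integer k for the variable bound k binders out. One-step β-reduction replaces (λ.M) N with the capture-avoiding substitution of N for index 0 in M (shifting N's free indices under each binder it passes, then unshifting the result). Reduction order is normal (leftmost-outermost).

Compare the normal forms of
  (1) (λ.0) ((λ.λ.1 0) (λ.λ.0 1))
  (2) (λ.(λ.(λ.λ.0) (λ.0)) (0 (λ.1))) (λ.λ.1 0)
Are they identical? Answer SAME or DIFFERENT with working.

Term A:
  start: (λ.0) ((λ.λ.1 0) (λ.λ.0 1))
  step 1: (λ.λ.1 0) (λ.λ.0 1)
  step 2: λ.(λ.λ.0 1) 0
  step 3: λ.λ.0 1

Term B:
  start: (λ.(λ.(λ.λ.0) (λ.0)) (0 (λ.1))) (λ.λ.1 0)
  step 1: (λ.(λ.λ.0) (λ.0)) ((λ.λ.1 0) (λ.λ.λ.1 0))
  step 2: (λ.λ.0) (λ.0)
  step 3: λ.0

Answer: DIFFERENT — A ⇓ λ.λ.0 1, B ⇓ λ.0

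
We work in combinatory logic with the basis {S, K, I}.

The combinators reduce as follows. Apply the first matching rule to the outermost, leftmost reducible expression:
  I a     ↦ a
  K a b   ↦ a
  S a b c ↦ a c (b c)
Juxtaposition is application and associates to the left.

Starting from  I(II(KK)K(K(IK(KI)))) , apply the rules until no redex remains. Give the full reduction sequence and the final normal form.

  start: I(II(KK)K(K(IK(KI))))
  step 1: II(KK)K(K(IK(KI)))
  step 2: I(KK)K(K(IK(KI)))
  step 3: KKK(K(IK(KI)))
  step 4: K(K(IK(KI)))
  step 5: K(K(K(KI)))

Answer: normal form = K(K(K(KI)))  (in 5 steps)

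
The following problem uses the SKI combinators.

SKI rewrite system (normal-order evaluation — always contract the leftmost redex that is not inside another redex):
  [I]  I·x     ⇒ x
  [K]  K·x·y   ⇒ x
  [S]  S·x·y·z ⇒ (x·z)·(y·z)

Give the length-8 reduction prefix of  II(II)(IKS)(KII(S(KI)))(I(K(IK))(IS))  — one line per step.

  start: II(II)(IKS)(KII(S(KI)))(I(K(IK))(IS))
  step 1: I(II)(IKS)(KII(S(KI)))(I(K(IK))(IS))
  step 2: II(IKS)(KII(S(KI)))(I(K(IK))(IS))
  step 3: I(IKS)(KII(S(KI)))(I(K(IK))(IS))
  step 4: IKS(KII(S(KI)))(I(K(IK))(IS))
  step 5: KS(KII(S(KI)))(I(K(IK))(IS))
  step 6: S(I(K(IK))(IS))
  step 7: S(K(IK)(IS))
  step 8: S(IK)

Answer: after 8 steps: S(IK)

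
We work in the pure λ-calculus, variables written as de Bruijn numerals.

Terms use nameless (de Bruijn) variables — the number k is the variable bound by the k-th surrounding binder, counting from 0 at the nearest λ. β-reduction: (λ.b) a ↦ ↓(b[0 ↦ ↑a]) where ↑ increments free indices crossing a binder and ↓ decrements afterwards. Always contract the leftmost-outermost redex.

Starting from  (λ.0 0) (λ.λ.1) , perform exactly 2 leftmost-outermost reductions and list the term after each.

  start: (λ.0 0) (λ.λ.1)
  step 1: (λ.λ.1) (λ.λ.1)
  step 2: λ.λ.λ.1

Answer: after 2 steps: λ.λ.λ.1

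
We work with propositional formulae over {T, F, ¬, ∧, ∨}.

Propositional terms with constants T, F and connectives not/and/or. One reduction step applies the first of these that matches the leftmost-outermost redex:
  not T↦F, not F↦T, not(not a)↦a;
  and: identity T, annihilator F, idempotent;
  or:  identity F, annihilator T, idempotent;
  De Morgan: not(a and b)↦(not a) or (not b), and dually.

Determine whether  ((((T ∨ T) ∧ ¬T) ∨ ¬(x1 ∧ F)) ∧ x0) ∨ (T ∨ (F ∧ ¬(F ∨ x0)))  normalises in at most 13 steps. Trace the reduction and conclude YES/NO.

Answer: YES — reaches normal form T in 10 ≤ 13 steps

Working:
  start: ((((T ∨ T) ∧ ¬T) ∨ ¬(x1 ∧ F)) ∧ x0) ∨ (T ∨ (F ∧ ¬(F ∨ x0)))
  →1  (((T ∧ ¬T) ∨ ¬(x1 ∧ F)) ∧ x0) ∨ (T ∨ (F ∧ ¬(F ∨ x0)))
  →2  ((¬T ∨ ¬(x1 ∧ F)) ∧ x0) ∨ (T ∨ (F ∧ ¬(F ∨ x0)))
  →3  ((F ∨ ¬(x1 ∧ F)) ∧ x0) ∨ (T ∨ (F ∧ ¬(F ∨ x0)))
  →4  (¬(x1 ∧ F) ∧ x0) ∨ (T ∨ (F ∧ ¬(F ∨ x0)))
  →5  ((¬x1 ∨ ¬F) ∧ x0) ∨ (T ∨ (F ∧ ¬(F ∨ x0)))
  →6  ((¬x1 ∨ T) ∧ x0) ∨ (T ∨ (F ∧ ¬(F ∨ x0)))
  →7  (T ∧ x0) ∨ (T ∨ (F ∧ ¬(F ∨ x0)))
  →8  x0 ∨ (T ∨ (F ∧ ¬(F ∨ x0)))
  →9  x0 ∨ T
  →10  T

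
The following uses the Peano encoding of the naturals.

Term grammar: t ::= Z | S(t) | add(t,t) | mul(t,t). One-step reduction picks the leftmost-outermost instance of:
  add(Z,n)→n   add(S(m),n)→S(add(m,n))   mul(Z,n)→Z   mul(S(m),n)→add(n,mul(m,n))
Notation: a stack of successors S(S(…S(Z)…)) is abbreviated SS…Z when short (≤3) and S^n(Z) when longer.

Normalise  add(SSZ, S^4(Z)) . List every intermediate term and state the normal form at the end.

Answer: normal form = S^6(Z)  (in 3 steps)

Working:
  start: add(SSZ, S^4(Z))
  →1  S(add(SZ, S^4(Z)))
  →2  S(S(add(Z, S^4(Z))))
  →3  S^6(Z)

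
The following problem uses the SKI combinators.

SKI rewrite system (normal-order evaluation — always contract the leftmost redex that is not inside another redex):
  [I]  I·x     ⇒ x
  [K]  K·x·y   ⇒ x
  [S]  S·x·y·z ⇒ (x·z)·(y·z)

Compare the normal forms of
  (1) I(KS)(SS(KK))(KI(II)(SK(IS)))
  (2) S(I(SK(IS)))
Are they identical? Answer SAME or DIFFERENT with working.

Answer: SAME — A ⇓ S(SKS), B ⇓ S(SKS)

Working:
Term A:
  start: I(KS)(SS(KK))(KI(II)(SK(IS)))
  [1] KS(SS(KK))(KI(II)(SK(IS)))
  [2] S(KI(II)(SK(IS)))
  [3] S(I(SK(IS)))
  [4] S(SK(IS))
  [5] S(SKS)

Term B:
  start: S(I(SK(IS)))
  [1] S(SK(IS))
  [2] S(SKS)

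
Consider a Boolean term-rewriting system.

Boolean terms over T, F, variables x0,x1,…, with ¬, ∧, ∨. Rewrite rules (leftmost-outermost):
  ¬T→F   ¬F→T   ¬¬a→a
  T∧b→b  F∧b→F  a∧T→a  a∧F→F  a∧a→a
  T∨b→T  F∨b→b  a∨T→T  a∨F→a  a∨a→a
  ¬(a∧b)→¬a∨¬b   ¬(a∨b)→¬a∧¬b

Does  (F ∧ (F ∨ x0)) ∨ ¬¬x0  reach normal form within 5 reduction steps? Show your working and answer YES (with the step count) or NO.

  start: (F ∧ (F ∨ x0)) ∨ ¬¬x0
  →1  F ∨ ¬¬x0
  →2  ¬¬x0
  →3  x0

Answer: YES — reaches normal form x0 in 3 ≤ 5 steps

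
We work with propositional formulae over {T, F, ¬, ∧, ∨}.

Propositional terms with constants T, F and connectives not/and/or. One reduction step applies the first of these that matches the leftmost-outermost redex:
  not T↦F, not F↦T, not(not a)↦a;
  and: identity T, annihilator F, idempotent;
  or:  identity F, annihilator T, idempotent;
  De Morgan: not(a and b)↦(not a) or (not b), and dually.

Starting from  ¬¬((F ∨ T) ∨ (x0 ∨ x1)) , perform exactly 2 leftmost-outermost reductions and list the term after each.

  start: ¬¬((F ∨ T) ∨ (x0 ∨ x1))
  →1  (F ∨ T) ∨ (x0 ∨ x1)
  →2  T ∨ (x0 ∨ x1)

Answer: after 2 steps: T ∨ (x0 ∨ x1)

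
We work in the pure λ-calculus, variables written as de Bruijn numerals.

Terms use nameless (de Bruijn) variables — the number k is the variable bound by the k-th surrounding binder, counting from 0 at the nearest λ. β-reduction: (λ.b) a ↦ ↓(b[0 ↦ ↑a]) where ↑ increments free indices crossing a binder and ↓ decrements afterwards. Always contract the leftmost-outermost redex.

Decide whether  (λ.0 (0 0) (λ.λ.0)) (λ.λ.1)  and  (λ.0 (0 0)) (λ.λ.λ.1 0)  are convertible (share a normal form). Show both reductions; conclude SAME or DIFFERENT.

Term A:
  start: (λ.0 (0 0) (λ.λ.0)) (λ.λ.1)
  [1] (λ.λ.1) ((λ.λ.1) (λ.λ.1)) (λ.λ.0)
  [2] (λ.(λ.λ.1) (λ.λ.1)) (λ.λ.0)
  [3] (λ.λ.1) (λ.λ.1)
  [4] λ.λ.λ.1

Term B:
  start: (λ.0 (0 0)) (λ.λ.λ.1 0)
  [1] (λ.λ.λ.1 0) ((λ.λ.λ.1 0) (λ.λ.λ.1 0))
  [2] λ.λ.1 0

Answer: DIFFERENT — A ⇓ λ.λ.λ.1, B ⇓ λ.λ.1 0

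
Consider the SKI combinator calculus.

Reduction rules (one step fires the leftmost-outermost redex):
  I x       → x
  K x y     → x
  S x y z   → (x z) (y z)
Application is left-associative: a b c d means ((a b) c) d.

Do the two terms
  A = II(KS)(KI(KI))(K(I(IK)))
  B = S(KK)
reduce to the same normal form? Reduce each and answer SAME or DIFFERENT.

Answer: SAME — A ⇓ S(KK), B ⇓ S(KK)

Derivation:
Term A:
  start: II(KS)(KI(KI))(K(I(IK)))
  →1  I(KS)(KI(KI))(K(I(IK)))
  →2  KS(KI(KI))(K(I(IK)))
  →3  S(K(I(IK)))
  →4  S(K(IK))
  →5  S(KK)

Term B:
  start: S(KK)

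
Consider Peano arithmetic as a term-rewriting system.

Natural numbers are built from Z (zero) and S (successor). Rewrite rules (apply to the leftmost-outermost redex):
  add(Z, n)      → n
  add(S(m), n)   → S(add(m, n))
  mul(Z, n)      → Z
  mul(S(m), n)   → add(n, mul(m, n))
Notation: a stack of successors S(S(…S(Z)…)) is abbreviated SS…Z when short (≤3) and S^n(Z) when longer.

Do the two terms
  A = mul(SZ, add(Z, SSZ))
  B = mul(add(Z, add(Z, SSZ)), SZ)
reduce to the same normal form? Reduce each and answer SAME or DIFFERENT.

Term A:
  start: mul(SZ, add(Z, SSZ))
  →1  add(add(Z, SSZ), mul(Z, add(Z, SSZ)))
  →2  add(SSZ, mul(Z, add(Z, SSZ)))
  →3  S(add(SZ, mul(Z, add(Z, SSZ))))
  →4  S(S(add(Z, mul(Z, add(Z, SSZ)))))
  →5  S(S(mul(Z, add(Z, SSZ))))
  →6  SSZ

Term B:
  start: mul(add(Z, add(Z, SSZ)), SZ)
  →1  mul(add(Z, SSZ), SZ)
  →2  mul(SSZ, SZ)
  →3  add(SZ, mul(SZ, SZ))
  →4  S(add(Z, mul(SZ, SZ)))
  →5  S(mul(SZ, SZ))
  →6  S(add(SZ, mul(Z, SZ)))
  →7  S(S(add(Z, mul(Z, SZ))))
  →8  S(S(mul(Z, SZ)))
  →9  SSZ

Answer: SAME — A ⇓ SSZ, B ⇓ SSZ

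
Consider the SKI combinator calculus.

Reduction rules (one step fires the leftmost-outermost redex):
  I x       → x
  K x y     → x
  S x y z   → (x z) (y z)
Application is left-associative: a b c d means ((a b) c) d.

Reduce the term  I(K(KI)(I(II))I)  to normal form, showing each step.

Answer: normal form = I  (in 3 steps)

Reduction:
  start: I(K(KI)(I(II))I)
  [1] K(KI)(I(II))I
  [2] KII
  [3] I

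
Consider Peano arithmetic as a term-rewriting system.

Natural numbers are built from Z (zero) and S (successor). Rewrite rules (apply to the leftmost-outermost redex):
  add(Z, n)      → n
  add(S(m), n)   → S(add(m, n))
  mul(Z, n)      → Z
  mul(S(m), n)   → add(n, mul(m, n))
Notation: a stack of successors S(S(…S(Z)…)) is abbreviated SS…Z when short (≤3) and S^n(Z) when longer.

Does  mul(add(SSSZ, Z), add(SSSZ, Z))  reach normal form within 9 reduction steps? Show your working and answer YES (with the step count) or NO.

  start: mul(add(SSSZ, Z), add(SSSZ, Z))
  [1] mul(S(add(SSZ, Z)), add(SSSZ, Z))
  [2] add(add(SSSZ, Z), mul(add(SSZ, Z), add(SSSZ, Z)))
  [3] add(S(add(SSZ, Z)), mul(add(SSZ, Z), add(SSSZ, Z)))
  [4] S(add(add(SSZ, Z), mul(add(SSZ, Z), add(SSSZ, Z))))
  [5] S(add(S(add(SZ, Z)), mul(add(SSZ, Z), add(SSSZ, Z))))
  [6] S(S(add(add(SZ, Z), mul(add(SSZ, Z), add(SSSZ, Z)))))
  [7] S(S(add(S(add(Z, Z)), mul(add(SSZ, Z), add(SSSZ, Z)))))
  [8] S(S(S(add(add(Z, Z), mul(add(SSZ, Z), add(SSSZ, Z))))))
  [9] S(S(S(add(Z, mul(add(SSZ, Z), add(SSSZ, Z))))))

Answer: NO — after 9 steps the term is S(S(S(add(Z, mul(add(SSZ, Z), add(SSSZ, Z)))))), not yet normal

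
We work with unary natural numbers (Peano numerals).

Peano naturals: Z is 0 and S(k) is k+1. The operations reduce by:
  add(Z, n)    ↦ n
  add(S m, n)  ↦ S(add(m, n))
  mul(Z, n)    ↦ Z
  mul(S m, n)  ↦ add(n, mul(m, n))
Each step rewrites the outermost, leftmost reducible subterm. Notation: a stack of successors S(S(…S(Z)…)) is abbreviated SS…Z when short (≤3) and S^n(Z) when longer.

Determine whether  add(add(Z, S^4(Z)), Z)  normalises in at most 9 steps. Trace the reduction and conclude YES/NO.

Answer: YES — reaches normal form S^4(Z) in 6 ≤ 9 steps

Working:
  start: add(add(Z, S^4(Z)), Z)
  step 1: add(S^4(Z), Z)
  step 2: S(add(SSSZ, Z))
  step 3: S(S(add(SSZ, Z)))
  step 4: S(S(S(add(SZ, Z))))
  step 5: S(S(S(S(add(Z, Z)))))
  step 6: S^4(Z)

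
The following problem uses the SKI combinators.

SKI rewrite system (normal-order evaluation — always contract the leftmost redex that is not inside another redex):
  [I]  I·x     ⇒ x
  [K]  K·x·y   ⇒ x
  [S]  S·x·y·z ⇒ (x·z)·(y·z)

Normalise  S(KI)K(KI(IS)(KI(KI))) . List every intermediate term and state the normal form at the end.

Answer: normal form = KI  (in 6 steps)

Working:
  start: S(KI)K(KI(IS)(KI(KI)))
  step 1: KI(KI(IS)(KI(KI)))(K(KI(IS)(KI(KI))))
  step 2: I(K(KI(IS)(KI(KI))))
  step 3: K(KI(IS)(KI(KI)))
  step 4: K(I(KI(KI)))
  step 5: K(KI(KI))
  step 6: KI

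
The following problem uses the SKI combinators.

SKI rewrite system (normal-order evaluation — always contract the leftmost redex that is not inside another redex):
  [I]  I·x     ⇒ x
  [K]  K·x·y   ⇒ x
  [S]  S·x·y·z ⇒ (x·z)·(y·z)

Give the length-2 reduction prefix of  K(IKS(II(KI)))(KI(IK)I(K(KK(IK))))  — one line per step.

Answer: after 2 steps: KS(II(KI))

Reduction:
  start: K(IKS(II(KI)))(KI(IK)I(K(KK(IK))))
  [1] IKS(II(KI))
  [2] KS(II(KI))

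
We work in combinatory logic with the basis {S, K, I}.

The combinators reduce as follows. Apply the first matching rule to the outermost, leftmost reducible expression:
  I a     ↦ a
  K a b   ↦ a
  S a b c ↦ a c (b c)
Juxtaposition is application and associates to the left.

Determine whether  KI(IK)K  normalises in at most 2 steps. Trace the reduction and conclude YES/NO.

  start: KI(IK)K
  step 1: IK
  step 2: K

Answer: YES — reaches normal form K in 2 ≤ 2 steps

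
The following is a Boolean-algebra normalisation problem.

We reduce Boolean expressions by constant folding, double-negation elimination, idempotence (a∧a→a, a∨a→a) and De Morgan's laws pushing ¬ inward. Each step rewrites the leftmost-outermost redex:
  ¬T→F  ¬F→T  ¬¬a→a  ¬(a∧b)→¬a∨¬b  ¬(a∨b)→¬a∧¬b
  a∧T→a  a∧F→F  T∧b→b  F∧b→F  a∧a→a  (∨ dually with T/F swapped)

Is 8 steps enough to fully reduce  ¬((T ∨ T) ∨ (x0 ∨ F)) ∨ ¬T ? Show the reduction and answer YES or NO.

  start: ¬((T ∨ T) ∨ (x0 ∨ F)) ∨ ¬T
  →1  (¬(T ∨ T) ∧ ¬(x0 ∨ F)) ∨ ¬T
  →2  ((¬T ∧ ¬T) ∧ ¬(x0 ∨ F)) ∨ ¬T
  →3  (¬T ∧ ¬(x0 ∨ F)) ∨ ¬T
  →4  (F ∧ ¬(x0 ∨ F)) ∨ ¬T
  →5  F ∨ ¬T
  →6  ¬T
  →7  F

Answer: YES — reaches normal form F in 7 ≤ 8 steps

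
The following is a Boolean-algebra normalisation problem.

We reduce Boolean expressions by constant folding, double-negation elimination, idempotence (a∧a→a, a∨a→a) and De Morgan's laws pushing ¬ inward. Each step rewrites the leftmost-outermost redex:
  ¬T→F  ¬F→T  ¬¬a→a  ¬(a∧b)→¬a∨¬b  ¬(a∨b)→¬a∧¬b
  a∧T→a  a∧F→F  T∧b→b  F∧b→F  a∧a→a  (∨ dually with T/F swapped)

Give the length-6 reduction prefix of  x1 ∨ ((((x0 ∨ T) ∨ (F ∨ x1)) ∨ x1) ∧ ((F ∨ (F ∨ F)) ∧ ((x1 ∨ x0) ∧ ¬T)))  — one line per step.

  start: x1 ∨ ((((x0 ∨ T) ∨ (F ∨ x1)) ∨ x1) ∧ ((F ∨ (F ∨ F)) ∧ ((x1 ∨ x0) ∧ ¬T)))
  step 1: x1 ∨ (((T ∨ (F ∨ x1)) ∨ x1) ∧ ((F ∨ (F ∨ F)) ∧ ((x1 ∨ x0) ∧ ¬T)))
  step 2: x1 ∨ ((T ∨ x1) ∧ ((F ∨ (F ∨ F)) ∧ ((x1 ∨ x0) ∧ ¬T)))
  step 3: x1 ∨ (T ∧ ((F ∨ (F ∨ F)) ∧ ((x1 ∨ x0) ∧ ¬T)))
  step 4: x1 ∨ ((F ∨ (F ∨ F)) ∧ ((x1 ∨ x0) ∧ ¬T))
  step 5: x1 ∨ ((F ∨ F) ∧ ((x1 ∨ x0) ∧ ¬T))
  step 6: x1 ∨ (F ∧ ((x1 ∨ x0) ∧ ¬T))

Answer: after 6 steps: x1 ∨ (F ∧ ((x1 ∨ x0) ∧ ¬T))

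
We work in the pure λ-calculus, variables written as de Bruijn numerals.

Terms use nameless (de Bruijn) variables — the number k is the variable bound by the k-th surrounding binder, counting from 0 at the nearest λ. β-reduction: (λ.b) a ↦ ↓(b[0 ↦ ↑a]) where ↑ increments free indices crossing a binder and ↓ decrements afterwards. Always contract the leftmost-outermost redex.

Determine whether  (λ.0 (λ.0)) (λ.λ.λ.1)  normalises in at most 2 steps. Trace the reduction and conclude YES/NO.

  start: (λ.0 (λ.0)) (λ.λ.λ.1)
  →1  (λ.λ.λ.1) (λ.0)
  →2  λ.λ.1

Answer: YES — reaches normal form λ.λ.1 in 2 ≤ 2 steps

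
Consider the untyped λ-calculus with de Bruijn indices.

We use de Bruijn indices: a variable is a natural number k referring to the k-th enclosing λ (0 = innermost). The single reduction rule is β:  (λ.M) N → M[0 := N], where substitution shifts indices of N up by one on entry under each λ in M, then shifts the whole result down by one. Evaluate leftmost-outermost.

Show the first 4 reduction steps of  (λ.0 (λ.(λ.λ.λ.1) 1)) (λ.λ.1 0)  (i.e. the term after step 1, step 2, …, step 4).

  start: (λ.0 (λ.(λ.λ.λ.1) 1)) (λ.λ.1 0)
  step 1: (λ.λ.1 0) (λ.(λ.λ.λ.1) (λ.λ.1 0))
  step 2: λ.(λ.(λ.λ.λ.1) (λ.λ.1 0)) 0
  step 3: λ.(λ.λ.λ.1) (λ.λ.1 0)
  step 4: λ.λ.λ.1

Answer: after 4 steps: λ.λ.λ.1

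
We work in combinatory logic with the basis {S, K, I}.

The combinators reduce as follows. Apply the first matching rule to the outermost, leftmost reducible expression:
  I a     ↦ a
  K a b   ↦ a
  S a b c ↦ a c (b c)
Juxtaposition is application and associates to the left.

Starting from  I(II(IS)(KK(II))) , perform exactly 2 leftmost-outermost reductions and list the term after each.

Answer: after 2 steps: I(IS)(KK(II))

Reduction:
  start: I(II(IS)(KK(II)))
  [1] II(IS)(KK(II))
  [2] I(IS)(KK(II))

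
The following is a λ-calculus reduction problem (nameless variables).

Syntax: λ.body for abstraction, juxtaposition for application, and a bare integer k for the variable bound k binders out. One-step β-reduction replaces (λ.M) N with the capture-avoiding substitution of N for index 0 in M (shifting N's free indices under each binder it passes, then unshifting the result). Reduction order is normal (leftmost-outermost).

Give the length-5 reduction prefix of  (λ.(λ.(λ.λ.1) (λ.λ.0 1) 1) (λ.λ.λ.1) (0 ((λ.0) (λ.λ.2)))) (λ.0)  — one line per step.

  start: (λ.(λ.(λ.λ.1) (λ.λ.0 1) 1) (λ.λ.λ.1) (0 ((λ.0) (λ.λ.2)))) (λ.0)
  step 1: (λ.(λ.λ.1) (λ.λ.0 1) (λ.0)) (λ.λ.λ.1) ((λ.0) ((λ.0) (λ.λ.λ.0)))
  step 2: (λ.λ.1) (λ.λ.0 1) (λ.0) ((λ.0) ((λ.0) (λ.λ.λ.0)))
  step 3: (λ.λ.λ.0 1) (λ.0) ((λ.0) ((λ.0) (λ.λ.λ.0)))
  step 4: (λ.λ.0 1) ((λ.0) ((λ.0) (λ.λ.λ.0)))
  step 5: λ.0 ((λ.0) ((λ.0) (λ.λ.λ.0)))

Answer: after 5 steps: λ.0 ((λ.0) ((λ.0) (λ.λ.λ.0)))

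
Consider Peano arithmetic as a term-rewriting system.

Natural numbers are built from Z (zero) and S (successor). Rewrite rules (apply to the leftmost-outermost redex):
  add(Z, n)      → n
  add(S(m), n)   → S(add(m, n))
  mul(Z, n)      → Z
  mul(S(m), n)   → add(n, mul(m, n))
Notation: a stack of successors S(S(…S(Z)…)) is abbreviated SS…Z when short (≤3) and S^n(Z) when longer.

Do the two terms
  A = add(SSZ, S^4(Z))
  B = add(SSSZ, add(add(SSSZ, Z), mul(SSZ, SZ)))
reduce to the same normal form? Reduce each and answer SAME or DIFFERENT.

Answer: DIFFERENT — A ⇓ S^6(Z), B ⇓ S^8(Z)

Derivation:
Term A:
  start: add(SSZ, S^4(Z))
  step 1: S(add(SZ, S^4(Z)))
  step 2: S(S(add(Z, S^4(Z))))
  step 3: S^6(Z)

Term B:
  start: add(SSSZ, add(add(SSSZ, Z), mul(SSZ, SZ)))
  step 1: S(add(SSZ, add(add(SSSZ, Z), mul(SSZ, SZ))))
  step 2: S(S(add(SZ, add(add(SSSZ, Z), mul(SSZ, SZ)))))
  step 3: S(S(S(add(Z, add(add(SSSZ, Z), mul(SSZ, SZ))))))
  step 4: S(S(S(add(add(SSSZ, Z), mul(SSZ, SZ)))))
  step 5: S(S(S(add(S(add(SSZ, Z)), mul(SSZ, SZ)))))
  step 6: S(S(S(S(add(add(SSZ, Z), mul(SSZ, SZ))))))
  step 7: S(S(S(S(add(S(add(SZ, Z)), mul(SSZ, SZ))))))
  step 8: S(S(S(S(S(add(add(SZ, Z), mul(SSZ, SZ)))))))
  step 9: S(S(S(S(S(add(S(add(Z, Z)), mul(SSZ, SZ)))))))
  step 10: S(S(S(S(S(S(add(add(Z, Z), mul(SSZ, SZ))))))))
  step 11: S(S(S(S(S(S(add(Z, mul(SSZ, SZ))))))))
  step 12: S(S(S(S(S(S(mul(SSZ, SZ)))))))
  step 13: S(S(S(S(S(S(add(SZ, mul(SZ, SZ))))))))
  step 14: S(S(S(S(S(S(S(add(Z, mul(SZ, SZ)))))))))
  step 15: S(S(S(S(S(S(S(mul(SZ, SZ))))))))
  step 16: S(S(S(S(S(S(S(add(SZ, mul(Z, SZ)))))))))
  step 17: S(S(S(S(S(S(S(S(add(Z, mul(Z, SZ))))))))))
  step 18: S(S(S(S(S(S(S(S(mul(Z, SZ)))))))))
  step 19: S^8(Z)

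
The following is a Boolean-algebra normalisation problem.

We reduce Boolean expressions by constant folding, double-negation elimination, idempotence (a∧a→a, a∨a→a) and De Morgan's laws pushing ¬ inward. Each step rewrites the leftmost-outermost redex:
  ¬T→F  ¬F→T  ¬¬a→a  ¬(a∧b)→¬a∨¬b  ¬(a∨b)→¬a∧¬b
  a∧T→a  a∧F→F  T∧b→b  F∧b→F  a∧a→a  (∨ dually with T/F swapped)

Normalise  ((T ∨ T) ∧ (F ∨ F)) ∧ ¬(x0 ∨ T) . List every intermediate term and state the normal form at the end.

Answer: normal form = F  (in 4 steps)

Working:
  start: ((T ∨ T) ∧ (F ∨ F)) ∧ ¬(x0 ∨ T)
  step 1: (T ∧ (F ∨ F)) ∧ ¬(x0 ∨ T)
  step 2: (F ∨ F) ∧ ¬(x0 ∨ T)
  step 3: F ∧ ¬(x0 ∨ T)
  step 4: F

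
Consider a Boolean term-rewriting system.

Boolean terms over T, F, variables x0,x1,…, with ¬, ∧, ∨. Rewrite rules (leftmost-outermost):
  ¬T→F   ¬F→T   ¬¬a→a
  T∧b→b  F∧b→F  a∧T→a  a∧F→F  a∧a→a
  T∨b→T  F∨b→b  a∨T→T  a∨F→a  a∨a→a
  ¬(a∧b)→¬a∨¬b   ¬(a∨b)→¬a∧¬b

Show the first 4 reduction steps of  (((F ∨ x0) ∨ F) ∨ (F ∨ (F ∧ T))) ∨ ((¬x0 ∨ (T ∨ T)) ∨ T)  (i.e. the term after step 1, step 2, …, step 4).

  start: (((F ∨ x0) ∨ F) ∨ (F ∨ (F ∧ T))) ∨ ((¬x0 ∨ (T ∨ T)) ∨ T)
  →1  ((F ∨ x0) ∨ (F ∨ (F ∧ T))) ∨ ((¬x0 ∨ (T ∨ T)) ∨ T)
  →2  (x0 ∨ (F ∨ (F ∧ T))) ∨ ((¬x0 ∨ (T ∨ T)) ∨ T)
  →3  (x0 ∨ (F ∧ T)) ∨ ((¬x0 ∨ (T ∨ T)) ∨ T)
  →4  (x0 ∨ F) ∨ ((¬x0 ∨ (T ∨ T)) ∨ T)

Answer: after 4 steps: (x0 ∨ F) ∨ ((¬x0 ∨ (T ∨ T)) ∨ T)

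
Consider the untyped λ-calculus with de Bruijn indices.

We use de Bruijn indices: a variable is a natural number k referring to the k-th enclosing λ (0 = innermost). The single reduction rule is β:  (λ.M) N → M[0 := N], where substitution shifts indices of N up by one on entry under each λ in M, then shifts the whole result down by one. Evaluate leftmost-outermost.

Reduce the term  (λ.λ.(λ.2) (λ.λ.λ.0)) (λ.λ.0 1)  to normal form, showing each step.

  start: (λ.λ.(λ.2) (λ.λ.λ.0)) (λ.λ.0 1)
  →1  λ.(λ.λ.λ.0 1) (λ.λ.λ.0)
  →2  λ.λ.λ.0 1

Answer: normal form = λ.λ.λ.0 1  (in 2 steps)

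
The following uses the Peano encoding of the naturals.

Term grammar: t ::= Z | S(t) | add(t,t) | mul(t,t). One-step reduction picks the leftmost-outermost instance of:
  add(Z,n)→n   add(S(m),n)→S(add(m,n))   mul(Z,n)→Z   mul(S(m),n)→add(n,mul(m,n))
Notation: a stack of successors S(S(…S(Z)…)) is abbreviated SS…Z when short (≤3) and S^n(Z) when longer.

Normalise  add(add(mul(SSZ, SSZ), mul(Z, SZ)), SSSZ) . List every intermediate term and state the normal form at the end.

Answer: normal form = S^7(Z)  (in 20 steps)

Derivation:
  start: add(add(mul(SSZ, SSZ), mul(Z, SZ)), SSSZ)
  step 1: add(add(add(SSZ, mul(SZ, SSZ)), mul(Z, SZ)), SSSZ)
  step 2: add(add(S(add(SZ, mul(SZ, SSZ))), mul(Z, SZ)), SSSZ)
  step 3: add(S(add(add(SZ, mul(SZ, SSZ)), mul(Z, SZ))), SSSZ)
  step 4: S(add(add(add(SZ, mul(SZ, SSZ)), mul(Z, SZ)), SSSZ))
  step 5: S(add(add(S(add(Z, mul(SZ, SSZ))), mul(Z, SZ)), SSSZ))
  step 6: S(add(S(add(add(Z, mul(SZ, SSZ)), mul(Z, SZ))), SSSZ))
  step 7: S(S(add(add(add(Z, mul(SZ, SSZ)), mul(Z, SZ)), SSSZ)))
  step 8: S(S(add(add(mul(SZ, SSZ), mul(Z, SZ)), SSSZ)))
  step 9: S(S(add(add(add(SSZ, mul(Z, SSZ)), mul(Z, SZ)), SSSZ)))
  step 10: S(S(add(add(S(add(SZ, mul(Z, SSZ))), mul(Z, SZ)), SSSZ)))
  step 11: S(S(add(S(add(add(SZ, mul(Z, SSZ)), mul(Z, SZ))), SSSZ)))
  step 12: S(S(S(add(add(add(SZ, mul(Z, SSZ)), mul(Z, SZ)), SSSZ))))
  step 13: S(S(S(add(add(S(add(Z, mul(Z, SSZ))), mul(Z, SZ)), SSSZ))))
  step 14: S(S(S(add(S(add(add(Z, mul(Z, SSZ)), mul(Z, SZ))), SSSZ))))
  step 15: S(S(S(S(add(add(add(Z, mul(Z, SSZ)), mul(Z, SZ)), SSSZ)))))
  step 16: S(S(S(S(add(add(mul(Z, SSZ), mul(Z, SZ)), SSSZ)))))
  step 17: S(S(S(S(add(add(Z, mul(Z, SZ)), SSSZ)))))
  step 18: S(S(S(S(add(mul(Z, SZ), SSSZ)))))
  step 19: S(S(S(S(add(Z, SSSZ)))))
  step 20: S^7(Z)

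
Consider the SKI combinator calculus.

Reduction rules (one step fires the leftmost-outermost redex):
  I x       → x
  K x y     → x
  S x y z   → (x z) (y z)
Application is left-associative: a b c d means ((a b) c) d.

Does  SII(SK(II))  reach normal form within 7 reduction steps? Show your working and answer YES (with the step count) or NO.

  start: SII(SK(II))
  step 1: I(SK(II))(I(SK(II)))
  step 2: SK(II)(I(SK(II)))
  step 3: K(I(SK(II)))(II(I(SK(II))))
  step 4: I(SK(II))
  step 5: SK(II)
  step 6: SKI

Answer: YES — reaches normal form SKI in 6 ≤ 7 steps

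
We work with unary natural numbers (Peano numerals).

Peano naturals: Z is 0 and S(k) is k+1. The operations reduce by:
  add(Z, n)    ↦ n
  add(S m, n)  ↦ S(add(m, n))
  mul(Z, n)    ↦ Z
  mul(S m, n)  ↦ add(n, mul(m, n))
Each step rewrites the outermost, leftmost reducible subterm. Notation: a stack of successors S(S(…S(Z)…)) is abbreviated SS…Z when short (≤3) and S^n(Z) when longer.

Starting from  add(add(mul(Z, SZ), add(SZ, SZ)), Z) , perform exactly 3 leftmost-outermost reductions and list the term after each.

  start: add(add(mul(Z, SZ), add(SZ, SZ)), Z)
  →1  add(add(Z, add(SZ, SZ)), Z)
  →2  add(add(SZ, SZ), Z)
  →3  add(S(add(Z, SZ)), Z)

Answer: after 3 steps: add(S(add(Z, SZ)), Z)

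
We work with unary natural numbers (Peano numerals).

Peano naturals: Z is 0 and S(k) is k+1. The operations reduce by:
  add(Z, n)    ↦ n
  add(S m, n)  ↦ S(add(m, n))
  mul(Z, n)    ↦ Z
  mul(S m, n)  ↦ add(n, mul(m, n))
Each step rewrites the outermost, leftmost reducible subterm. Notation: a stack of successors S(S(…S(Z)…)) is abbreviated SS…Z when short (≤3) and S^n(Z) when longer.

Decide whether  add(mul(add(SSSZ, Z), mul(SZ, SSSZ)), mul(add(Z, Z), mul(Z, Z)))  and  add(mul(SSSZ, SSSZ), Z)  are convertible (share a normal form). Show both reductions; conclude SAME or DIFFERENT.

Term A:
  start: add(mul(add(SSSZ, Z), mul(SZ, SSSZ)), mul(add(Z, Z), mul(Z, Z)))
  →1  add(mul(S(add(SSZ, Z)), mul(SZ, SSSZ)), mul(add(Z, Z), mul(Z, Z)))
  →2  add(add(mul(SZ, SSSZ), mul(add(SSZ, Z), mul(SZ, SSSZ))), mul(add(Z, Z), mul(Z, Z)))
  →3  add(add(add(SSSZ, mul(Z, SSSZ)), mul(add(SSZ, Z), mul(SZ, SSSZ))), mul(add(Z, Z), mul(Z, Z)))
  →4  add(add(S(add(SSZ, mul(Z, SSSZ))), mul(add(SSZ, Z), mul(SZ, SSSZ))), mul(add(Z, Z), mul(Z, Z)))
  →5  add(S(add(add(SSZ, mul(Z, SSSZ)), mul(add(SSZ, Z), mul(SZ, SSSZ)))), mul(add(Z, Z), mul(Z, Z)))
  →6  S(add(add(add(SSZ, mul(Z, SSSZ)), mul(add(SSZ, Z), mul(SZ, SSSZ))), mul(add(Z, Z), mul(Z, Z))))
  →7  S(add(add(S(add(SZ, mul(Z, SSSZ))), mul(add(SSZ, Z), mul(SZ, SSSZ))), mul(add(Z, Z), mul(Z, Z))))
  →8  S(add(S(add(add(SZ, mul(Z, SSSZ)), mul(add(SSZ, Z), mul(SZ, SSSZ)))), mul(add(Z, Z), mul(Z, Z))))
  →9  S(S(add(add(add(SZ, mul(Z, SSSZ)), mul(add(SSZ, Z), mul(SZ, SSSZ))), mul(add(Z, Z), mul(Z, Z)))))
  →10  S(S(add(add(S(add(Z, mul(Z, SSSZ))), mul(add(SSZ, Z), mul(SZ, SSSZ))), mul(add(Z, Z), mul(Z, Z)))))
  →11  S(S(add(S(add(add(Z, mul(Z, SSSZ)), mul(add(SSZ, Z), mul(SZ, SSSZ)))), mul(add(Z, Z), mul(Z, Z)))))
  →12  S(S(S(add(add(add(Z, mul(Z, SSSZ)), mul(add(SSZ, Z), mul(SZ, SSSZ))), mul(add(Z, Z), mul(Z, Z))))))
  →13  S(S(S(add(add(mul(Z, SSSZ), mul(add(SSZ, Z), mul(SZ, SSSZ))), mul(add(Z, Z), mul(Z, Z))))))
  →14  S(S(S(add(add(Z, mul(add(SSZ, Z), mul(SZ, SSSZ))), mul(add(Z, Z), mul(Z, Z))))))
  →15  S(S(S(add(mul(add(SSZ, Z), mul(SZ, SSSZ)), mul(add(Z, Z), mul(Z, Z))))))
  →16  S(S(S(add(mul(S(add(SZ, Z)), mul(SZ, SSSZ)), mul(add(Z, Z), mul(Z, Z))))))
  →17  S(S(S(add(add(mul(SZ, SSSZ), mul(add(SZ, Z), mul(SZ, SSSZ))), mul(add(Z, Z), mul(Z, Z))))))
  →18  S(S(S(add(add(add(SSSZ, mul(Z, SSSZ)), mul(add(SZ, Z), mul(SZ, SSSZ))), mul(add(Z, Z), mul(Z, Z))))))
  →19  S(S(S(add(add(S(add(SSZ, mul(Z, SSSZ))), mul(add(SZ, Z), mul(SZ, SSSZ))), mul(add(Z, Z), mul(Z, Z))))))
  →20  S(S(S(add(S(add(add(SSZ, mul(Z, SSSZ)), mul(add(SZ, Z), mul(SZ, SSSZ)))), mul(add(Z, Z), mul(Z, Z))))))
  →21  S(S(S(S(add(add(add(SSZ, mul(Z, SSSZ)), mul(add(SZ, Z), mul(SZ, SSSZ))), mul(add(Z, Z), mul(Z, Z)))))))
  →22  S(S(S(S(add(add(S(add(SZ, mul(Z, SSSZ))), mul(add(SZ, Z), mul(SZ, SSSZ))), mul(add(Z, Z), mul(Z, Z)))))))
  →23  S(S(S(S(add(S(add(add(SZ, mul(Z, SSSZ)), mul(add(SZ, Z), mul(SZ, SSSZ)))), mul(add(Z, Z), mul(Z, Z)))))))
  →24  S(S(S(S(S(add(add(add(SZ, mul(Z, SSSZ)), mul(add(SZ, Z), mul(SZ, SSSZ))), mul(add(Z, Z), mul(Z, Z))))))))
  →25  S(S(S(S(S(add(add(S(add(Z, mul(Z, SSSZ))), mul(add(SZ, Z), mul(SZ, SSSZ))), mul(add(Z, Z), mul(Z, Z))))))))
  →26  S(S(S(S(S(add(S(add(add(Z, mul(Z, SSSZ)), mul(add(SZ, Z), mul(SZ, SSSZ)))), mul(add(Z, Z), mul(Z, Z))))))))
  →27  S(S(S(S(S(S(add(add(add(Z, mul(Z, SSSZ)), mul(add(SZ, Z), mul(SZ, SSSZ))), mul(add(Z, Z), mul(Z, Z)))))))))
  →28  S(S(S(S(S(S(add(add(mul(Z, SSSZ), mul(add(SZ, Z), mul(SZ, SSSZ))), mul(add(Z, Z), mul(Z, Z)))))))))
  →29  S(S(S(S(S(S(add(add(Z, mul(add(SZ, Z), mul(SZ, SSSZ))), mul(add(Z, Z), mul(Z, Z)))))))))
  →30  S(S(S(S(S(S(add(mul(add(SZ, Z), mul(SZ, SSSZ)), mul(add(Z, Z), mul(Z, Z)))))))))
  →31  S(S(S(S(S(S(add(mul(S(add(Z, Z)), mul(SZ, SSSZ)), mul(add(Z, Z), mul(Z, Z)))))))))
  →32  S(S(S(S(S(S(add(add(mul(SZ, SSSZ), mul(add(Z, Z), mul(SZ, SSSZ))), mul(add(Z, Z), mul(Z, Z)))))))))
  →33  S(S(S(S(S(S(add(add(add(SSSZ, mul(Z, SSSZ)), mul(add(Z, Z), mul(SZ, SSSZ))), mul(add(Z, Z), mul(Z, Z)))))))))
  →34  S(S(S(S(S(S(add(add(S(add(SSZ, mul(Z, SSSZ))), mul(add(Z, Z), mul(SZ, SSSZ))), mul(add(Z, Z), mul(Z, Z)))))))))
  →35  S(S(S(S(S(S(add(S(add(add(SSZ, mul(Z, SSSZ)), mul(add(Z, Z), mul(SZ, SSSZ)))), mul(add(Z, Z), mul(Z, Z)))))))))
  →36  S(S(S(S(S(S(S(add(add(add(SSZ, mul(Z, SSSZ)), mul(add(Z, Z), mul(SZ, SSSZ))), mul(add(Z, Z), mul(Z, Z))))))))))
  →37  S(S(S(S(S(S(S(add(add(S(add(SZ, mul(Z, SSSZ))), mul(add(Z, Z), mul(SZ, SSSZ))), mul(add(Z, Z), mul(Z, Z))))))))))
  →38  S(S(S(S(S(S(S(add(S(add(add(SZ, mul(Z, SSSZ)), mul(add(Z, Z), mul(SZ, SSSZ)))), mul(add(Z, Z), mul(Z, Z))))))))))
  →39  S(S(S(S(S(S(S(S(add(add(add(SZ, mul(Z, SSSZ)), mul(add(Z, Z), mul(SZ, SSSZ))), mul(add(Z, Z), mul(Z, Z)))))))))))
  →40  S(S(S(S(S(S(S(S(add(add(S(add(Z, mul(Z, SSSZ))), mul(add(Z, Z), mul(SZ, SSSZ))), mul(add(Z, Z), mul(Z, Z)))))))))))
  →41  S(S(S(S(S(S(S(S(add(S(add(add(Z, mul(Z, SSSZ)), mul(add(Z, Z), mul(SZ, SSSZ)))), mul(add(Z, Z), mul(Z, Z)))))))))))
  →42  S(S(S(S(S(S(S(S(S(add(add(add(Z, mul(Z, SSSZ)), mul(add(Z, Z), mul(SZ, SSSZ))), mul(add(Z, Z), mul(Z, Z))))))))))))
  →43  S(S(S(S(S(S(S(S(S(add(add(mul(Z, SSSZ), mul(add(Z, Z), mul(SZ, SSSZ))), mul(add(Z, Z), mul(Z, Z))))))))))))
  →44  S(S(S(S(S(S(S(S(S(add(add(Z, mul(add(Z, Z), mul(SZ, SSSZ))), mul(add(Z, Z), mul(Z, Z))))))))))))
  →45  S(S(S(S(S(S(S(S(S(add(mul(add(Z, Z), mul(SZ, SSSZ)), mul(add(Z, Z), mul(Z, Z))))))))))))
  →46  S(S(S(S(S(S(S(S(S(add(mul(Z, mul(SZ, SSSZ)), mul(add(Z, Z), mul(Z, Z))))))))))))
  →47  S(S(S(S(S(S(S(S(S(add(Z, mul(add(Z, Z), mul(Z, Z))))))))))))
  →48  S(S(S(S(S(S(S(S(S(mul(add(Z, Z), mul(Z, Z)))))))))))
  →49  S(S(S(S(S(S(S(S(S(mul(Z, mul(Z, Z)))))))))))
  →50  S^9(Z)

Term B:
  start: add(mul(SSSZ, SSSZ), Z)
  →1  add(add(SSSZ, mul(SSZ, SSSZ)), Z)
  →2  add(S(add(SSZ, mul(SSZ, SSSZ))), Z)
  →3  S(add(add(SSZ, mul(SSZ, SSSZ)), Z))
  →4  S(add(S(add(SZ, mul(SSZ, SSSZ))), Z))
  →5  S(S(add(add(SZ, mul(SSZ, SSSZ)), Z)))
  →6  S(S(add(S(add(Z, mul(SSZ, SSSZ))), Z)))
  →7  S(S(S(add(add(Z, mul(SSZ, SSSZ)), Z))))
  →8  S(S(S(add(mul(SSZ, SSSZ), Z))))
  →9  S(S(S(add(add(SSSZ, mul(SZ, SSSZ)), Z))))
  →10  S(S(S(add(S(add(SSZ, mul(SZ, SSSZ))), Z))))
  →11  S(S(S(S(add(add(SSZ, mul(SZ, SSSZ)), Z)))))
  →12  S(S(S(S(add(S(add(SZ, mul(SZ, SSSZ))), Z)))))
  →13  S(S(S(S(S(add(add(SZ, mul(SZ, SSSZ)), Z))))))
  →14  S(S(S(S(S(add(S(add(Z, mul(SZ, SSSZ))), Z))))))
  →15  S(S(S(S(S(S(add(add(Z, mul(SZ, SSSZ)), Z)))))))
  →16  S(S(S(S(S(S(add(mul(SZ, SSSZ), Z)))))))
  →17  S(S(S(S(S(S(add(add(SSSZ, mul(Z, SSSZ)), Z)))))))
  →18  S(S(S(S(S(S(add(S(add(SSZ, mul(Z, SSSZ))), Z)))))))
  →19  S(S(S(S(S(S(S(add(add(SSZ, mul(Z, SSSZ)), Z))))))))
  →20  S(S(S(S(S(S(S(add(S(add(SZ, mul(Z, SSSZ))), Z))))))))
  →21  S(S(S(S(S(S(S(S(add(add(SZ, mul(Z, SSSZ)), Z)))))))))
  →22  S(S(S(S(S(S(S(S(add(S(add(Z, mul(Z, SSSZ))), Z)))))))))
  →23  S(S(S(S(S(S(S(S(S(add(add(Z, mul(Z, SSSZ)), Z))))))))))
  →24  S(S(S(S(S(S(S(S(S(add(mul(Z, SSSZ), Z))))))))))
  →25  S(S(S(S(S(S(S(S(S(add(Z, Z))))))))))
  →26  S^9(Z)

Answer: SAME — A ⇓ S^9(Z), B ⇓ S^9(Z)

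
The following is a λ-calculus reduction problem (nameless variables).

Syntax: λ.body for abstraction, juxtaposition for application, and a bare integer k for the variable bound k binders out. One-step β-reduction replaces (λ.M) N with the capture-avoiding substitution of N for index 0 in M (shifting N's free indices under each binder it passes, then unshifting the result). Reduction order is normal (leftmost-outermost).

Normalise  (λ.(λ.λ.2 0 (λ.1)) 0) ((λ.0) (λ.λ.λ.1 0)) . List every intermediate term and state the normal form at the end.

Answer: normal form = λ.λ.1  (in 6 steps)

Reduction:
  start: (λ.(λ.λ.2 0 (λ.1)) 0) ((λ.0) (λ.λ.λ.1 0))
  →1  (λ.λ.(λ.0) (λ.λ.λ.1 0) 0 (λ.1)) ((λ.0) (λ.λ.λ.1 0))
  →2  λ.(λ.0) (λ.λ.λ.1 0) 0 (λ.1)
  →3  λ.(λ.λ.λ.1 0) 0 (λ.1)
  →4  λ.(λ.λ.1 0) (λ.1)
  →5  λ.λ.(λ.2) 0
  →6  λ.λ.1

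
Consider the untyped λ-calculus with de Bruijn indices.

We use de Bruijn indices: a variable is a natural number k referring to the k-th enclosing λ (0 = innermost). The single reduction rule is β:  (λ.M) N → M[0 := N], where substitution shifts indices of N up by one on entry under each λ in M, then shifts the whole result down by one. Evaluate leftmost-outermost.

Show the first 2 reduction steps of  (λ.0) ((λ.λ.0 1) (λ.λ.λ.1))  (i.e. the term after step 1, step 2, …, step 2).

  start: (λ.0) ((λ.λ.0 1) (λ.λ.λ.1))
  →1  (λ.λ.0 1) (λ.λ.λ.1)
  →2  λ.0 (λ.λ.λ.1)

Answer: after 2 steps: λ.0 (λ.λ.λ.1)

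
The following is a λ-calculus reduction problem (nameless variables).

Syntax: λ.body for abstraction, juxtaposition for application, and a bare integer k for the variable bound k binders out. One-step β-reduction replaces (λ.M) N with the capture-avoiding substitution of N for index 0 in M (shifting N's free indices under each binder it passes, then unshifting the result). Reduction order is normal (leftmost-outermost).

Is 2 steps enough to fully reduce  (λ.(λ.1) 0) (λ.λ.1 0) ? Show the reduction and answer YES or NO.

Answer: YES — reaches normal form λ.λ.1 0 in 2 ≤ 2 steps

Derivation:
  start: (λ.(λ.1) 0) (λ.λ.1 0)
  [1] (λ.λ.λ.1 0) (λ.λ.1 0)
  [2] λ.λ.1 0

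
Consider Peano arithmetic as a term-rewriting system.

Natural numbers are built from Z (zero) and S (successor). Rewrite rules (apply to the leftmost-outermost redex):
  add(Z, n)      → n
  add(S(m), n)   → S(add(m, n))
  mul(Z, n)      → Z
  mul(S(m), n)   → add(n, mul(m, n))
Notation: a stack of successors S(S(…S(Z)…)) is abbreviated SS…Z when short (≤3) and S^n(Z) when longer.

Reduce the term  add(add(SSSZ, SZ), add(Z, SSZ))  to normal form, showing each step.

  start: add(add(SSSZ, SZ), add(Z, SSZ))
  [1] add(S(add(SSZ, SZ)), add(Z, SSZ))
  [2] S(add(add(SSZ, SZ), add(Z, SSZ)))
  [3] S(add(S(add(SZ, SZ)), add(Z, SSZ)))
  [4] S(S(add(add(SZ, SZ), add(Z, SSZ))))
  [5] S(S(add(S(add(Z, SZ)), add(Z, SSZ))))
  [6] S(S(S(add(add(Z, SZ), add(Z, SSZ)))))
  [7] S(S(S(add(SZ, add(Z, SSZ)))))
  [8] S(S(S(S(add(Z, add(Z, SSZ))))))
  [9] S(S(S(S(add(Z, SSZ)))))
  [10] S^6(Z)

Answer: normal form = S^6(Z)  (in 10 steps)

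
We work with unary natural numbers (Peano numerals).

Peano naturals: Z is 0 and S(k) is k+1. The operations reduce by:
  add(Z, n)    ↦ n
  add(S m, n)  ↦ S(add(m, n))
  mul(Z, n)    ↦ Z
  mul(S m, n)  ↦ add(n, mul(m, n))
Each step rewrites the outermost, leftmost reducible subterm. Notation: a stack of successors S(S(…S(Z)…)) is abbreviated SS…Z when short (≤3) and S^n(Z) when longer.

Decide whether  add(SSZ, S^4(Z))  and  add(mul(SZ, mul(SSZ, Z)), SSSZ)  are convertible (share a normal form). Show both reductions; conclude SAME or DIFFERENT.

Term A:
  start: add(SSZ, S^4(Z))
  [1] S(add(SZ, S^4(Z)))
  [2] S(S(add(Z, S^4(Z))))
  [3] S^6(Z)

Term B:
  start: add(mul(SZ, mul(SSZ, Z)), SSSZ)
  [1] add(add(mul(SSZ, Z), mul(Z, mul(SSZ, Z))), SSSZ)
  [2] add(add(add(Z, mul(SZ, Z)), mul(Z, mul(SSZ, Z))), SSSZ)
  [3] add(add(mul(SZ, Z), mul(Z, mul(SSZ, Z))), SSSZ)
  [4] add(add(add(Z, mul(Z, Z)), mul(Z, mul(SSZ, Z))), SSSZ)
  [5] add(add(mul(Z, Z), mul(Z, mul(SSZ, Z))), SSSZ)
  [6] add(add(Z, mul(Z, mul(SSZ, Z))), SSSZ)
  [7] add(mul(Z, mul(SSZ, Z)), SSSZ)
  [8] add(Z, SSSZ)
  [9] SSSZ

Answer: DIFFERENT — A ⇓ S^6(Z), B ⇓ SSSZ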